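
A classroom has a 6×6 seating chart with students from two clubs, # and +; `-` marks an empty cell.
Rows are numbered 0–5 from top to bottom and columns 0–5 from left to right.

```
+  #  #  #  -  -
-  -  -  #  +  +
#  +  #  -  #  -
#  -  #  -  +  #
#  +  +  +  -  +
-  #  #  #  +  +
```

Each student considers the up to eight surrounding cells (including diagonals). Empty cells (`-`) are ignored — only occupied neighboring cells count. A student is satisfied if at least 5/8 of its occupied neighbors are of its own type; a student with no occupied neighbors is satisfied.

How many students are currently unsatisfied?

(0,0)+ 0/1 unhappy
(0,1)# 1/2 unhappy
(0,2)# 3/3 ok
(0,3)# 2/3 ok
(1,3)# 4/5 ok
(1,4)+ 1/4 unhappy
(1,5)+ 1/2 unhappy
(2,0)# 1/2 unhappy
(2,1)+ 0/4 unhappy
(2,2)# 2/3 ok
(2,4)# 2/5 unhappy
(3,0)# 2/4 unhappy
(3,2)# 1/5 unhappy
(3,4)+ 2/4 unhappy
(3,5)# 1/3 unhappy
(4,0)# 2/3 ok
(4,1)+ 1/6 unhappy
(4,2)+ 2/6 unhappy
(4,3)+ 3/6 unhappy
(4,5)+ 3/4 ok
(5,1)# 2/4 unhappy
(5,2)# 2/5 unhappy
(5,3)# 1/4 unhappy
(5,4)+ 3/4 ok
(5,5)+ 2/2 ok
Unsatisfied: (0,0), (0,1), (1,4), (1,5), (2,0), (2,1), (2,4), (3,0), (3,2), (3,4), (3,5), (4,1), (4,2), (4,3), (5,1), (5,2), (5,3) — 17 in total.

17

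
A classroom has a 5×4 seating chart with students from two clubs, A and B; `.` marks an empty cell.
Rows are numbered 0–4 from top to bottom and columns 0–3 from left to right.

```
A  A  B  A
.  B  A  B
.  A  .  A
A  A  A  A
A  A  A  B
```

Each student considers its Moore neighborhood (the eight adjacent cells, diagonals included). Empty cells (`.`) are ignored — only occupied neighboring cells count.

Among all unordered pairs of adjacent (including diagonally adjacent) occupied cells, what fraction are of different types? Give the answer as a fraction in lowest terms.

13/38

Scan each occupied cell's neighbors to the right and below (and the two forward diagonals) so each pair is counted once.
Row 0: A(0,0)–A(0,1)= A(0,0)–B(1,1)≠ A(0,1)–B(0,2)≠ A(0,1)–B(1,1)≠ A(0,1)–A(1,2)= B(0,2)–A(0,3)≠ B(0,2)–A(1,2)≠ B(0,2)–B(1,3)= B(0,2)–B(1,1)= A(0,3)–B(1,3)≠ A(0,3)–A(1,2)=  → 6/11 unlike.
Row 1: B(1,1)–A(1,2)≠ B(1,1)–A(2,1)≠ A(1,2)–B(1,3)≠ A(1,2)–A(2,3)= A(1,2)–A(2,1)= B(1,3)–A(2,3)≠  → 4/6 unlike.
Row 2: A(2,1)–A(3,1)= A(2,1)–A(3,2)= A(2,1)–A(3,0)= A(2,3)–A(3,3)= A(2,3)–A(3,2)=  → 0/5 unlike.
Row 3: A(3,0)–A(3,1)= A(3,0)–A(4,0)= A(3,0)–A(4,1)= A(3,1)–A(3,2)= A(3,1)–A(4,1)= A(3,1)–A(4,2)= A(3,1)–A(4,0)= A(3,2)–A(3,3)= A(3,2)–A(4,2)= A(3,2)–B(4,3)≠ A(3,2)–A(4,1)= A(3,3)–B(4,3)≠ A(3,3)–A(4,2)=  → 2/13 unlike.
Row 4: A(4,0)–A(4,1)= A(4,1)–A(4,2)= A(4,2)–B(4,3)≠  → 1/3 unlike.
Total adjacent occupied pairs: 38; unlike-type pairs: 13.
13/38 is already in lowest terms.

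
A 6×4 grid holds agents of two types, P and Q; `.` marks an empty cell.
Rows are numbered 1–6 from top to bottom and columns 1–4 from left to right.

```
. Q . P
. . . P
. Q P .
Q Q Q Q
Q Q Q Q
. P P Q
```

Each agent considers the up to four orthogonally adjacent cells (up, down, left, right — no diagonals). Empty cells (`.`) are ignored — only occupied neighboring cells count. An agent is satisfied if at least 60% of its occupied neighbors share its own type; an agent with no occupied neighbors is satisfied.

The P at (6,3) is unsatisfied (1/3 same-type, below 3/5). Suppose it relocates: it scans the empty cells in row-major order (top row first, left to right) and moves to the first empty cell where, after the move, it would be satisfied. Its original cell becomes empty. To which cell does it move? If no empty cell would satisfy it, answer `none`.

(2,1)

Vacating (6,3). Empty cells in order:
  (1,1): 0/1 same-type → still unsatisfied.
  (1,3): 1/2 same-type → still unsatisfied.
  (2,1): 0/0 same-type → satisfied — stop here.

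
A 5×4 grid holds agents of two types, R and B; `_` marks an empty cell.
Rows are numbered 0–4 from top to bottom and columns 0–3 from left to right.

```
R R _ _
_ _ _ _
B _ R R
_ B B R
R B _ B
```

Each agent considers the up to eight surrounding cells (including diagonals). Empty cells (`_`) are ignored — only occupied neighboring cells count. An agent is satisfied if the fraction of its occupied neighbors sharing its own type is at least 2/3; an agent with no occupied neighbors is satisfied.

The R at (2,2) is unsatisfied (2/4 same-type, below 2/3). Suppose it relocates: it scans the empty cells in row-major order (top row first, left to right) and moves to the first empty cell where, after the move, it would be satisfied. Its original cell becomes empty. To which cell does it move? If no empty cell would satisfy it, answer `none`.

(0,2)

Vacating (2,2). Empty cells in order:
  (0,2): 1/1 same-type → satisfied — stop here.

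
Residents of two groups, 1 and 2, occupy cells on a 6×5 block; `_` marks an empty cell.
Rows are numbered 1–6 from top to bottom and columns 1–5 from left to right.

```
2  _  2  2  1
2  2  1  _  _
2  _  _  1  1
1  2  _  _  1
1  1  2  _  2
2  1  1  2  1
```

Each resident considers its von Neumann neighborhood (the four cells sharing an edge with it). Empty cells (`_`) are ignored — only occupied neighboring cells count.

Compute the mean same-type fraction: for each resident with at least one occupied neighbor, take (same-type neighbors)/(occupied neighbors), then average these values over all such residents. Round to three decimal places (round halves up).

0.409

Row 1: (1,1)2 1/1 · (1,3)2 1/2 · (1,4)2 1/2 · (1,5)1 0/1
Row 2: (2,1)2 3/3 · (2,2)2 1/2 · (2,3)1 0/2
Row 3: (3,1)2 1/2 · (3,4)1 1/1 · (3,5)1 2/2
Row 4: (4,1)1 1/3 · (4,2)2 0/2 · (4,5)1 1/2
Row 5: (5,1)1 2/3 · (5,2)1 2/4 · (5,3)2 0/2 · (5,5)2 0/2
Row 6: (6,1)2 0/2 · (6,2)1 2/3 · (6,3)1 1/3 · (6,4)2 0/2 · (6,5)1 0/2
Sum over 22 residents: 1/1 + 1/2 + 1/2 + 0/1 + 3/3 + 1/2 + 0/2 + 1/2 + 1/1 + 2/2 + 1/3 + 0/2 + 1/2 + 2/3 + 2/4 + 0/2 + 0/2 + 0/2 + 2/3 + 1/3 + 0/2 + 0/2 = 9; mean = 9 ÷ 22 = 9/22 = 0.409090… → 0.409.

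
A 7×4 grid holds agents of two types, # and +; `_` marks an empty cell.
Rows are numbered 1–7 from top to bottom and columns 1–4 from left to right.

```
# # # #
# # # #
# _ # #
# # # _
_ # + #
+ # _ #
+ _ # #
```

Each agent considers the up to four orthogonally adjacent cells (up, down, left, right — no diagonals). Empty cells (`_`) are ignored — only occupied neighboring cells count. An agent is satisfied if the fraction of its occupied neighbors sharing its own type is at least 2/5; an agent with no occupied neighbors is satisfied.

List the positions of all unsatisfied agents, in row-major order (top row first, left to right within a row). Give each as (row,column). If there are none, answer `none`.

(1,1)# 2/2 ✓
(1,2)# 3/3 ✓
(1,3)# 3/3 ✓
(1,4)# 2/2 ✓
(2,1)# 3/3 ✓
(2,2)# 3/3 ✓
(2,3)# 4/4 ✓
(2,4)# 3/3 ✓
(3,1)# 2/2 ✓
(3,3)# 3/3 ✓
(3,4)# 2/2 ✓
(4,1)# 2/2 ✓
(4,2)# 3/3 ✓
(4,3)# 2/3 ✓
(5,2)# 2/3 ✓
(5,3)+ 0/3 ✗
(5,4)# 1/2 ✓
(6,1)+ 1/2 ✓
(6,2)# 1/2 ✓
(6,4)# 2/2 ✓
(7,1)+ 1/1 ✓
(7,3)# 1/1 ✓
(7,4)# 2/2 ✓

(5,3)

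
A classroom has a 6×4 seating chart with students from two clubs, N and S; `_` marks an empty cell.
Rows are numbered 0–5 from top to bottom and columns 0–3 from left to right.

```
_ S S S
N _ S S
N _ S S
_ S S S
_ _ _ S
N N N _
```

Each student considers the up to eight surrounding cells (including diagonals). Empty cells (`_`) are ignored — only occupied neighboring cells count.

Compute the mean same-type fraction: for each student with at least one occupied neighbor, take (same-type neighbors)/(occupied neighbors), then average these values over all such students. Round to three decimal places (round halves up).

Row 0: (0,1)S 2/3 · (0,2)S 4/4 · (0,3)S 3/3
Row 1: (1,0)N 1/2 · (1,2)S 6/6 · (1,3)S 5/5
Row 2: (2,0)N 1/2 · (2,2)S 6/6 · (2,3)S 5/5
Row 3: (3,1)S 2/3 · (3,2)S 5/5 · (3,3)S 4/4
Row 4: (4,3)S 2/3
Row 5: (5,0)N 1/1 · (5,1)N 2/2 · (5,2)N 1/2
Sum over 16 students: 2/3 + 4/4 + 3/3 + 1/2 + 6/6 + 5/5 + 1/2 + 6/6 + 5/5 + 2/3 + 5/5 + 4/4 + 2/3 + 1/1 + 2/2 + 1/2 = 27/2; mean = 27/2 ÷ 16 = 27/32 = 0.84375 → 0.844.

0.844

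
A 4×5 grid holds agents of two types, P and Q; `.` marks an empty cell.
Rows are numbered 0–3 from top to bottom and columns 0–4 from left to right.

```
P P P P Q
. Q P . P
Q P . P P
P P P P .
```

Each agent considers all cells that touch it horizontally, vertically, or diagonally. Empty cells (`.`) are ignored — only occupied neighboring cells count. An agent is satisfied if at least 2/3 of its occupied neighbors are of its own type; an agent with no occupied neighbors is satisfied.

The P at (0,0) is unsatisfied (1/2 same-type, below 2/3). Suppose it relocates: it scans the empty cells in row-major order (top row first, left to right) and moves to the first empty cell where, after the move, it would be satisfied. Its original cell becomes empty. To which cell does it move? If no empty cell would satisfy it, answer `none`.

Vacating (0,0). Empty cells in order:
  (1,0): 2/4 same-type → still unsatisfied.
  (1,3): 6/7 same-type → satisfied — stop here.

(1,3)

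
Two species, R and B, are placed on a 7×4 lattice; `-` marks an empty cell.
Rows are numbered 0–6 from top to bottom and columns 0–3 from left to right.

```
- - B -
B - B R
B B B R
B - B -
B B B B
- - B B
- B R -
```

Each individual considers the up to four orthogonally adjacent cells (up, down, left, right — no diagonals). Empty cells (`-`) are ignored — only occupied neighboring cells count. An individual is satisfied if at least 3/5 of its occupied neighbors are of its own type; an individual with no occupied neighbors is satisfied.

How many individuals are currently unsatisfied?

4

(0,2)B 1/1 ok
(1,0)B 1/1 ok
(1,2)B 2/3 ok
(1,3)R 1/2 unhappy
(2,0)B 3/3 ok
(2,1)B 2/2 ok
(2,2)B 3/4 ok
(2,3)R 1/2 unhappy
(3,0)B 2/2 ok
(3,2)B 2/2 ok
(4,0)B 2/2 ok
(4,1)B 2/2 ok
(4,2)B 4/4 ok
(4,3)B 2/2 ok
(5,2)B 2/3 ok
(5,3)B 2/2 ok
(6,1)B 0/1 unhappy
(6,2)R 0/2 unhappy
Unsatisfied: (1,3), (2,3), (6,1), (6,2) — 4 in total.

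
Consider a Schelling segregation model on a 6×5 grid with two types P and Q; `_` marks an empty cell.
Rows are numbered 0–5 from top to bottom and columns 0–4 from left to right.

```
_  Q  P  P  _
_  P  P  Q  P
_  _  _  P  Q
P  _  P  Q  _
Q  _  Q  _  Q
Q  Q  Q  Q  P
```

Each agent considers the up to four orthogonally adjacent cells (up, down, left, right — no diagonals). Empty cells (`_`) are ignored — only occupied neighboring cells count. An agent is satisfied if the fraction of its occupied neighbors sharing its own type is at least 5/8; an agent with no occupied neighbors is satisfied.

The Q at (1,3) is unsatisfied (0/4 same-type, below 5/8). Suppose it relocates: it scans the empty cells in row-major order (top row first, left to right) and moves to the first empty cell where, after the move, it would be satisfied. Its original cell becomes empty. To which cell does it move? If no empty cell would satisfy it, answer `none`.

(0,0)

Vacating (1,3). Empty cells in order:
  (0,0): 1/1 same-type → satisfied — stop here.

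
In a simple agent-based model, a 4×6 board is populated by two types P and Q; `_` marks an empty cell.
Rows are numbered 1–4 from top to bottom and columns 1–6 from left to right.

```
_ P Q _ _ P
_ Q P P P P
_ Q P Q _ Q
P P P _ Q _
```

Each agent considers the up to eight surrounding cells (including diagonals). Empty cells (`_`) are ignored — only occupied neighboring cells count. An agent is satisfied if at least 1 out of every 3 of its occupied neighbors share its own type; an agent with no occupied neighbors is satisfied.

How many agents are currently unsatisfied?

3

(1,2)P 1/3 ok
(1,3)Q 1/4 unhappy
(1,6)P 2/2 ok
(2,2)Q 2/5 ok
(2,3)P 3/7 ok
(2,4)P 3/5 ok
(2,5)P 3/5 ok
(2,6)P 2/3 ok
(3,2)Q 1/6 unhappy
(3,3)P 4/7 ok
(3,4)Q 1/6 unhappy
(3,6)Q 1/3 ok
(4,1)P 1/2 ok
(4,2)P 3/4 ok
(4,3)P 2/4 ok
(4,5)Q 2/2 ok
Unsatisfied: (1,3), (3,2), (3,4) — 3 in total.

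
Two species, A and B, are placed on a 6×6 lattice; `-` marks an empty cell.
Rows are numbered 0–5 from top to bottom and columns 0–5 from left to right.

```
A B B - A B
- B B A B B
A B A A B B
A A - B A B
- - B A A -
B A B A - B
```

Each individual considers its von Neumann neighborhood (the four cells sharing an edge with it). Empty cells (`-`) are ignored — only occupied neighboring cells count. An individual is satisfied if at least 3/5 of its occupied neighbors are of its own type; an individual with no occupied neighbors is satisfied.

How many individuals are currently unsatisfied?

21

(0,0)A 0/1 not
(0,1)B 2/3 satisfied
(0,2)B 2/2 satisfied
(0,4)A 0/2 not
(0,5)B 1/2 not
(1,1)B 3/3 satisfied
(1,2)B 2/4 not
(1,3)A 1/3 not
(1,4)B 2/4 not
(1,5)B 3/3 satisfied
(2,0)A 1/2 not
(2,1)B 1/4 not
(2,2)A 1/3 not
(2,3)A 2/4 not
(2,4)B 2/4 not
(2,5)B 3/3 satisfied
(3,0)A 2/2 satisfied
(3,1)A 1/2 not
(3,3)B 0/3 not
(3,4)A 1/4 not
(3,5)B 1/2 not
(4,2)B 1/2 not
(4,3)A 2/4 not
(4,4)A 2/2 satisfied
(5,0)B 0/1 not
(5,1)A 0/2 not
(5,2)B 1/3 not
(5,3)A 1/2 not
(5,5)B 0/0 satisfied
Unsatisfied: (0,0), (0,4), (0,5), (1,2), (1,3), (1,4), (2,0), (2,1), (2,2), (2,3), (2,4), (3,1), (3,3), (3,4), (3,5), (4,2), (4,3), (5,0), (5,1), (5,2), (5,3) — 21 in total.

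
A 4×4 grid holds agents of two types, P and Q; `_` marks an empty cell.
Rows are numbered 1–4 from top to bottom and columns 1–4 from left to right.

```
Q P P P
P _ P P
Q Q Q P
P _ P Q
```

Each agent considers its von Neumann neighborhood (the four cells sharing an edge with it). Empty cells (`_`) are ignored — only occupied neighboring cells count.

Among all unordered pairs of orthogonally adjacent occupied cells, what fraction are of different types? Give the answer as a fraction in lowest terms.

9/17

Scan each occupied cell's neighbors to the right and below so each pair is counted once.
From row 1: 2 unlike of 6 pairs (running 2/6).
From row 2: 2 unlike of 4 pairs (running 4/10).
From row 3: 4 unlike of 6 pairs (running 8/16).
From row 4: 1 unlike of 1 pairs (running 9/17).
Total adjacent occupied pairs: 17; unlike-type pairs: 9.
9/17 is already in lowest terms.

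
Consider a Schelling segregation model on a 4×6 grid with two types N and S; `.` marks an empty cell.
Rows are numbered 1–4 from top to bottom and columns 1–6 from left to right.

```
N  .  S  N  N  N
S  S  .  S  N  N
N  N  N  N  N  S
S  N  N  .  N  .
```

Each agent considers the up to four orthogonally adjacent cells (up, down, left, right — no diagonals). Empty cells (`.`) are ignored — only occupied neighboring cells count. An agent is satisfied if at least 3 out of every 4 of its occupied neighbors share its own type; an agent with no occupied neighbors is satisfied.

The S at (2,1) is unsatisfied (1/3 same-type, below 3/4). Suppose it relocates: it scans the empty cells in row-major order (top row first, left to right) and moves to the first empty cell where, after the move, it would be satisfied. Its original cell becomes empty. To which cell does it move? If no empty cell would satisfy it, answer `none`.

Vacating (2,1). Empty cells in order:
  (1,2): 2/3 same-type → still unsatisfied.
  (2,3): 3/4 same-type → satisfied — stop here.

(2,3)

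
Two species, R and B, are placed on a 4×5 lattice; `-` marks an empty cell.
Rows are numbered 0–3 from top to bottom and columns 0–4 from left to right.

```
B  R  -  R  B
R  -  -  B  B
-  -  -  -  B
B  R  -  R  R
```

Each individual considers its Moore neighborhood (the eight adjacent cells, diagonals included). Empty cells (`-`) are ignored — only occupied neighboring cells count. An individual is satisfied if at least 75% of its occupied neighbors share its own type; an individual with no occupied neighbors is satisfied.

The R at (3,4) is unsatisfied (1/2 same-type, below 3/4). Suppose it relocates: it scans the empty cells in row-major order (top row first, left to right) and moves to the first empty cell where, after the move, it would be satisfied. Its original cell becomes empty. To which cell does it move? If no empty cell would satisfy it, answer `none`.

Vacating (3,4). Empty cells in order:
  (0,2): 2/3 same-type → still unsatisfied.
  (1,1): 2/3 same-type → still unsatisfied.
  (1,2): 2/3 same-type → still unsatisfied.
  (2,0): 2/3 same-type → still unsatisfied.
  (2,1): 2/3 same-type → still unsatisfied.
  (2,2): 2/3 same-type → still unsatisfied.
  (2,3): 1/4 same-type → still unsatisfied.
  (3,2): 2/2 same-type → satisfied — stop here.

(3,2)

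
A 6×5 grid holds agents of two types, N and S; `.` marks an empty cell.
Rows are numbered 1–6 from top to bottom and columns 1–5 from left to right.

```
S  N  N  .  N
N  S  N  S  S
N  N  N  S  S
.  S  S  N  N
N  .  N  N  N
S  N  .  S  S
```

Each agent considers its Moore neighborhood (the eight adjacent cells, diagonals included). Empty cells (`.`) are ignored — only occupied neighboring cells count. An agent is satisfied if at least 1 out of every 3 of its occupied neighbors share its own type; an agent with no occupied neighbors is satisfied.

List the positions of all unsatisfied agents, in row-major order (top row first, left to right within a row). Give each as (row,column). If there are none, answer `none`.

(1,5), (2,2), (4,2), (4,3), (6,1), (6,4)

Row 1: (1,1)S 1/3 ok · (1,2)N 3/5 ok · (1,3)N 2/4 ok · (1,5)N 0/2 unhappy
Row 2: (2,1)N 3/5 ok · (2,2)S 1/8 unhappy · (2,3)N 4/7 ok · (2,4)S 3/7 ok · (2,5)S 3/4 ok
Row 3: (3,1)N 2/4 ok · (3,2)N 4/7 ok · (3,3)N 3/8 ok · (3,4)S 4/8 ok · (3,5)S 3/5 ok
Row 4: (4,2)S 1/6 unhappy · (4,3)S 2/7 unhappy · (4,4)N 5/8 ok · (4,5)N 3/5 ok
Row 5: (5,1)N 1/3 ok · (5,3)N 3/6 ok · (5,4)N 4/7 ok · (5,5)N 3/5 ok
Row 6: (6,1)S 0/2 unhappy · (6,2)N 2/3 ok · (6,4)S 1/4 unhappy · (6,5)S 1/3 ok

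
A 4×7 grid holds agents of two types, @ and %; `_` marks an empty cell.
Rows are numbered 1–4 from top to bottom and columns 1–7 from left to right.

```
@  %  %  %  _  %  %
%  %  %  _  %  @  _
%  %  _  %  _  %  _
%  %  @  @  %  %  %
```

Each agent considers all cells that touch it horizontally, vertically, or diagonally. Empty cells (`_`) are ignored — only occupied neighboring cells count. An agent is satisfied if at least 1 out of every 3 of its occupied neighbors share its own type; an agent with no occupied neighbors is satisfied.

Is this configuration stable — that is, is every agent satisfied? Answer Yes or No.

No

Row 1: (1,1)@ 0/3 not · (1,2)% 4/5 satisfied · (1,3)% 4/4 satisfied · (1,4)% 3/3 satisfied · (1,6)% 2/3 satisfied · (1,7)% 1/2 satisfied
Row 2: (2,1)% 4/5 satisfied · (2,2)% 6/7 satisfied · (2,3)% 6/6 satisfied · (2,5)% 4/5 satisfied · (2,6)@ 0/4 not
Row 3: (3,1)% 5/5 satisfied · (3,2)% 6/7 satisfied · (3,4)% 3/5 satisfied · (3,6)% 4/5 satisfied
Row 4: (4,1)% 3/3 satisfied · (4,2)% 3/4 satisfied · (4,3)@ 1/4 not · (4,4)@ 1/3 satisfied · (4,5)% 3/4 satisfied · (4,6)% 3/3 satisfied · (4,7)% 2/2 satisfied
For instance (1,1) has only 0/3 same-type neighbors, below 1/3.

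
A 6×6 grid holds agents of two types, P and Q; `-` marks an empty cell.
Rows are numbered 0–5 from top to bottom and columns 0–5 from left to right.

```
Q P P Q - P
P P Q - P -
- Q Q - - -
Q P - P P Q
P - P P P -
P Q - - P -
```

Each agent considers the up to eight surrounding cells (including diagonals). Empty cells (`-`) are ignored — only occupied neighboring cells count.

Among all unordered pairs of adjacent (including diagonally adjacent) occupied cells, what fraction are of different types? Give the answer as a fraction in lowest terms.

7/15

Scan each occupied cell's neighbors to the right and below (and the two forward diagonals) so each pair is counted once.
Row 0: Q(0,0)–P(0,1)≠ Q(0,0)–P(1,0)≠ Q(0,0)–P(1,1)≠ P(0,1)–P(0,2)= P(0,1)–P(1,1)= P(0,1)–Q(1,2)≠ P(0,1)–P(1,0)= P(0,2)–Q(0,3)≠ P(0,2)–Q(1,2)≠ P(0,2)–P(1,1)= Q(0,3)–P(1,4)≠ Q(0,3)–Q(1,2)= P(0,5)–P(1,4)=  → 7/13 unlike.
Row 1: P(1,0)–P(1,1)= P(1,0)–Q(2,1)≠ P(1,1)–Q(1,2)≠ P(1,1)–Q(2,1)≠ P(1,1)–Q(2,2)≠ Q(1,2)–Q(2,2)= Q(1,2)–Q(2,1)=  → 4/7 unlike.
Row 2: Q(2,1)–Q(2,2)= Q(2,1)–P(3,1)≠ Q(2,1)–Q(3,0)= Q(2,2)–P(3,3)≠ Q(2,2)–P(3,1)≠  → 3/5 unlike.
Row 3: Q(3,0)–P(3,1)≠ Q(3,0)–P(4,0)≠ P(3,1)–P(4,2)= P(3,1)–P(4,0)= P(3,3)–P(3,4)= P(3,3)–P(4,3)= P(3,3)–P(4,4)= P(3,3)–P(4,2)= P(3,4)–Q(3,5)≠ P(3,4)–P(4,4)= P(3,4)–P(4,3)= Q(3,5)–P(4,4)≠  → 4/12 unlike.
Row 4: P(4,0)–P(5,0)= P(4,0)–Q(5,1)≠ P(4,2)–P(4,3)= P(4,2)–Q(5,1)≠ P(4,3)–P(4,4)= P(4,3)–P(5,4)= P(4,4)–P(5,4)=  → 2/7 unlike.
Row 5: P(5,0)–Q(5,1)≠  → 1/1 unlike.
Total adjacent occupied pairs: 45; unlike-type pairs: 21.
21/45 reduces to 7/15.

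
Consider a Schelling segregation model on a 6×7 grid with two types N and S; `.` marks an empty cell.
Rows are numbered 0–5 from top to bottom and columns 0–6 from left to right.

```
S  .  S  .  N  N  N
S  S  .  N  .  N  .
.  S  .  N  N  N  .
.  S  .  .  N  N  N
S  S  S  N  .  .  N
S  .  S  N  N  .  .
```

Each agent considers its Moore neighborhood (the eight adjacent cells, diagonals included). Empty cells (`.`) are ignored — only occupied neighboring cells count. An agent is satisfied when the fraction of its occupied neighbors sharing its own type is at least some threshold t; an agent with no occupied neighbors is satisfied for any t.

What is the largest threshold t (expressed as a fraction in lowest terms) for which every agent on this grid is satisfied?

1/2

Row 0: (0,0)S 2/2 · (0,2)S 1/2 · (0,4)N 3/3 · (0,5)N 3/3 · (0,6)N 2/2
Row 1: (1,0)S 3/3 · (1,1)S 4/4 · (1,3)N 3/4 · (1,5)N 5/5
Row 2: (2,1)S 3/3 · (2,3)N 3/3 · (2,4)N 6/6 · (2,5)N 5/5
Row 3: (3,1)S 4/4 · (3,4)N 5/5 · (3,5)N 5/5 · (3,6)N 3/3
Row 4: (4,0)S 3/3 · (4,1)S 5/5 · (4,2)S 3/5 · (4,3)N 3/5 · (4,6)N 2/2
Row 5: (5,0)S 2/2 · (5,2)S 2/4 · (5,3)N 2/4 · (5,4)N 2/2
The smallest same-type fraction is 1/2 at (0,2), which reduces to 1/2. Any threshold above that leaves this agent unsatisfied.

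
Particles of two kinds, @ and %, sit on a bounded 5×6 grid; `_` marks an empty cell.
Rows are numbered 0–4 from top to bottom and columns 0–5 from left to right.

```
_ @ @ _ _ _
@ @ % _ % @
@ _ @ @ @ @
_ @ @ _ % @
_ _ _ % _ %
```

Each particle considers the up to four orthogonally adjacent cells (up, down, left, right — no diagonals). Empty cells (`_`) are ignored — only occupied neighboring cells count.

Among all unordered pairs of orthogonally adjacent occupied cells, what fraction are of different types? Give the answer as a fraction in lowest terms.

8/19

Scan each occupied cell's neighbors to the right and below so each pair is counted once.
Row 0: @(0,1)–@(0,2)= @(0,1)–@(1,1)= @(0,2)–%(1,2)≠  → 1/3 unlike.
Row 1: @(1,0)–@(1,1)= @(1,0)–@(2,0)= @(1,1)–%(1,2)≠ %(1,2)–@(2,2)≠ %(1,4)–@(1,5)≠ %(1,4)–@(2,4)≠ @(1,5)–@(2,5)=  → 4/7 unlike.
Row 2: @(2,2)–@(2,3)= @(2,2)–@(3,2)= @(2,3)–@(2,4)= @(2,4)–@(2,5)= @(2,4)–%(3,4)≠ @(2,5)–@(3,5)=  → 1/6 unlike.
Row 3: @(3,1)–@(3,2)= %(3,4)–@(3,5)≠ @(3,5)–%(4,5)≠  → 2/3 unlike.
Total adjacent occupied pairs: 19; unlike-type pairs: 8.
8/19 is already in lowest terms.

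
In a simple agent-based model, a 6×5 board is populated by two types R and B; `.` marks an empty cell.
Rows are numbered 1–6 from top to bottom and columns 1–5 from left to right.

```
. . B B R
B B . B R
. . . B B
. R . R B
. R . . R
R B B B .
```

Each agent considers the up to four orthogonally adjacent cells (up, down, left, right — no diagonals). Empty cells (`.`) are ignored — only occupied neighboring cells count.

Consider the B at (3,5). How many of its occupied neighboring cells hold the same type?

2

Occupied neighbors of (3,5): (2,5)=R, (4,5)=B, (3,4)=B.
Same type (B): 2 of 3.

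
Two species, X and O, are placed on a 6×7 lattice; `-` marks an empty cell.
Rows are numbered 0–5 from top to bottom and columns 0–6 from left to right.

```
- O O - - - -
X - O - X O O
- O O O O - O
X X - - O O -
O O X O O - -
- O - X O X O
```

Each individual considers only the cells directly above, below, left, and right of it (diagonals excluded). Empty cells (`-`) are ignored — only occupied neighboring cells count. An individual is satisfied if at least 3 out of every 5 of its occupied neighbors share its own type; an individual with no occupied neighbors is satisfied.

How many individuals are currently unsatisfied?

13

(0,1)O 1/1 satisfied
(0,2)O 2/2 satisfied
(1,0)X 0/0 satisfied
(1,2)O 2/2 satisfied
(1,4)X 0/2 not
(1,5)O 1/2 not
(1,6)O 2/2 satisfied
(2,1)O 1/2 not
(2,2)O 3/3 satisfied
(2,3)O 2/2 satisfied
(2,4)O 2/3 satisfied
(2,6)O 1/1 satisfied
(3,0)X 1/2 not
(3,1)X 1/3 not
(3,4)O 3/3 satisfied
(3,5)O 1/1 satisfied
(4,0)O 1/2 not
(4,1)O 2/4 not
(4,2)X 0/2 not
(4,3)O 1/3 not
(4,4)O 3/3 satisfied
(5,1)O 1/1 satisfied
(5,3)X 0/2 not
(5,4)O 1/3 not
(5,5)X 0/2 not
(5,6)O 0/1 not
Unsatisfied: (1,4), (1,5), (2,1), (3,0), (3,1), (4,0), (4,1), (4,2), (4,3), (5,3), (5,4), (5,5), (5,6) — 13 in total.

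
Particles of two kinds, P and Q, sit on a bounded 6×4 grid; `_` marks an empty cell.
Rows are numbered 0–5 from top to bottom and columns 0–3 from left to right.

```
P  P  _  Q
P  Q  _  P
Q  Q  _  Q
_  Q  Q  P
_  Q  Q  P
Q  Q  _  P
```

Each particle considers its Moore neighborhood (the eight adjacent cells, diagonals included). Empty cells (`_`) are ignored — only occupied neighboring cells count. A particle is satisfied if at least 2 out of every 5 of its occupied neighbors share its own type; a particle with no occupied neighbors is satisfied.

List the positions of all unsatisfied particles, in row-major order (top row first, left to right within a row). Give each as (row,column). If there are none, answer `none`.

(0,3), (1,3), (2,3), (3,3)

Row 0: (0,0)P 2/3 ✓ · (0,1)P 2/3 ✓ · (0,3)Q 0/1 ✗
Row 1: (1,0)P 2/5 ✓ · (1,1)Q 2/5 ✓ · (1,3)P 0/2 ✗
Row 2: (2,0)Q 3/4 ✓ · (2,1)Q 4/5 ✓ · (2,3)Q 1/3 ✗
Row 3: (3,1)Q 5/5 ✓ · (3,2)Q 5/7 ✓ · (3,3)P 1/4 ✗
Row 4: (4,1)Q 5/5 ✓ · (4,2)Q 4/7 ✓ · (4,3)P 2/4 ✓
Row 5: (5,0)Q 2/2 ✓ · (5,1)Q 3/3 ✓ · (5,3)P 1/2 ✓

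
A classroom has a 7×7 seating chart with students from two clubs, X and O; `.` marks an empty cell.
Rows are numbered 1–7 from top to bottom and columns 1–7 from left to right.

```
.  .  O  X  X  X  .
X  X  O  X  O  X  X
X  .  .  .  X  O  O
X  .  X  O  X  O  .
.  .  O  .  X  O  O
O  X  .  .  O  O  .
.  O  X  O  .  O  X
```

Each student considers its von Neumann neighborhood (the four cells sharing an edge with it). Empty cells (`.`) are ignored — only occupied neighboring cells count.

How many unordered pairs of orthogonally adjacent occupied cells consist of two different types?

21

Scan each occupied cell's neighbors to the right and below so each pair is counted once.
From row 1: 2 unlike of 7 pairs (running 2/7).
From row 2: 7 unlike of 10 pairs (running 9/17).
From row 3: 1 unlike of 5 pairs (running 10/22).
From row 4: 4 unlike of 6 pairs (running 14/28).
From row 5: 2 unlike of 4 pairs (running 16/32).
From row 6: 2 unlike of 4 pairs (running 18/36).
From row 7: 3 unlike of 3 pairs (running 21/39).
Total adjacent occupied pairs: 39; unlike-type pairs: 21.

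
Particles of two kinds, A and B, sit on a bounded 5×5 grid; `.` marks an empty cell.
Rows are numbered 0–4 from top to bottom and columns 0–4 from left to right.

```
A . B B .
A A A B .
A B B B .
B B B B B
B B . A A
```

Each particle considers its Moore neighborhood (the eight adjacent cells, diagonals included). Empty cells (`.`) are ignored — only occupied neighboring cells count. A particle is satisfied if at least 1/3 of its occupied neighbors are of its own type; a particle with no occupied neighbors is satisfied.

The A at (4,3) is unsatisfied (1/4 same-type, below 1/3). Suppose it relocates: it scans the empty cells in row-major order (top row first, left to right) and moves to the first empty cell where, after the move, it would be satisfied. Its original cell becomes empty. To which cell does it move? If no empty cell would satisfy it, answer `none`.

(0,1)

Vacating (4,3). Empty cells in order:
  (0,1): 4/5 same-type → satisfied — stop here.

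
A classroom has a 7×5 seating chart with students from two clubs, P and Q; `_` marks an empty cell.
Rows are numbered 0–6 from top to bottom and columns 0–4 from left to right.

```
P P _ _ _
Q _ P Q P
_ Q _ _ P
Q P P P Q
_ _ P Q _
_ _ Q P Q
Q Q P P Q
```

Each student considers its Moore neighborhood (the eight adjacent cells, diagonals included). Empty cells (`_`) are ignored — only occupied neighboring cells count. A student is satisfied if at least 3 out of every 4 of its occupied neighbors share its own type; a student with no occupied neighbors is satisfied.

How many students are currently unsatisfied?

22

Row 0: (0,0)P 1/2 not · (0,1)P 2/3 not
Row 1: (1,0)Q 1/3 not · (1,2)P 1/3 not · (1,3)Q 0/3 not · (1,4)P 1/2 not
Row 2: (2,1)Q 2/5 not · (2,4)P 2/4 not
Row 3: (3,0)Q 1/2 not · (3,1)P 2/4 not · (3,2)P 3/5 not · (3,3)P 3/5 not · (3,4)Q 1/3 not
Row 4: (4,2)P 4/6 not · (4,3)Q 3/7 not
Row 5: (5,2)Q 2/6 not · (5,3)P 3/7 not · (5,4)Q 2/4 not
Row 6: (6,0)Q 1/1 satisfied · (6,1)Q 2/3 not · (6,2)P 2/4 not · (6,3)P 2/5 not · (6,4)Q 1/3 not
Unsatisfied: (0,0), (0,1), (1,0), (1,2), (1,3), (1,4), (2,1), (2,4), (3,0), (3,1), (3,2), (3,3), (3,4), (4,2), (4,3), (5,2), (5,3), (5,4), (6,1), (6,2), (6,3), (6,4) — 22 in total.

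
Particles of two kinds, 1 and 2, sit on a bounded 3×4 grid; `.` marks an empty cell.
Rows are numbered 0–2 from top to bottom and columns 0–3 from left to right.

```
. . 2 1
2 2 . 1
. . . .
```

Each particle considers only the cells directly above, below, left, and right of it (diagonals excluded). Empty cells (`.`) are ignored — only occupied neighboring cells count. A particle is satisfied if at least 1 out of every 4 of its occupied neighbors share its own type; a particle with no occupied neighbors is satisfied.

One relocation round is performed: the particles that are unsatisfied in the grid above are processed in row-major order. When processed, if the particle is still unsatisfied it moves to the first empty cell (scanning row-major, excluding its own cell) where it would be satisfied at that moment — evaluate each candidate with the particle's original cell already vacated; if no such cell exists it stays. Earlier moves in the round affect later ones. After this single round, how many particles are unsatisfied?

Initially unsatisfied (in order): (0,2).
  (0,2) → (0,0).
Resulting grid:
2 . . 1
2 2 . 1
. . . .
All satisfied now.

0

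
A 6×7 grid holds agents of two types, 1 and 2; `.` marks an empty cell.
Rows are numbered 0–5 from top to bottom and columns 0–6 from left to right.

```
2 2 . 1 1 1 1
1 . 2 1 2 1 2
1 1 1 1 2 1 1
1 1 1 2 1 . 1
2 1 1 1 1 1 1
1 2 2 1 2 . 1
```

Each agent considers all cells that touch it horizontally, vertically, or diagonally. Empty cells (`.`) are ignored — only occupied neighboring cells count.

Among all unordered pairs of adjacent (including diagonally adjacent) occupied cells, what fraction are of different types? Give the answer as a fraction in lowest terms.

23/53

Scan each occupied cell's neighbors to the right and below (and the two forward diagonals) so each pair is counted once.
From row 0: 8 unlike of 18 pairs (running 8/18).
From row 1: 13 unlike of 20 pairs (running 21/38).
From row 2: 5 unlike of 22 pairs (running 26/60).
From row 3: 7 unlike of 20 pairs (running 33/80).
From row 4: 10 unlike of 22 pairs (running 43/102).
From row 5: 3 unlike of 4 pairs (running 46/106).
Total adjacent occupied pairs: 106; unlike-type pairs: 46.
46/106 reduces to 23/53.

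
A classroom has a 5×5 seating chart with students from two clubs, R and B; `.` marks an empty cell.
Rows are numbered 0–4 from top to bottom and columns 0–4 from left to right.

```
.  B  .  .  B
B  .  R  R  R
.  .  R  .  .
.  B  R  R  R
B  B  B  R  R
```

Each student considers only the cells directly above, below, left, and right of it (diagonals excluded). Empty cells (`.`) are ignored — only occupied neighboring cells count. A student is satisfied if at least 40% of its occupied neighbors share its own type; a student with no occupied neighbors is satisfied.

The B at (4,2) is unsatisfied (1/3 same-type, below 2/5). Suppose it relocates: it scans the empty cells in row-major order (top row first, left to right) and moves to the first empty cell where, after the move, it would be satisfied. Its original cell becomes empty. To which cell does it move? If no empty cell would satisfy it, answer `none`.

Vacating (4,2). Empty cells in order:
  (0,0): 2/2 same-type → satisfied — stop here.

(0,0)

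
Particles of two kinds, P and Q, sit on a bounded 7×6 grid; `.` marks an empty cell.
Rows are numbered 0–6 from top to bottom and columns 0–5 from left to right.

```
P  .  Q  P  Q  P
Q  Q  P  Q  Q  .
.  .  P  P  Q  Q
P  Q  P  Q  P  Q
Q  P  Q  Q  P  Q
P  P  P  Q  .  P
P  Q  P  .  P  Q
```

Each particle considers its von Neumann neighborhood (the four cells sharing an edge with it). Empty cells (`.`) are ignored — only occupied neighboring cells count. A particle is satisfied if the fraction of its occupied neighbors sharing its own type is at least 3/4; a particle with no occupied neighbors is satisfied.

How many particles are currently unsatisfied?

Row 0: (0,0)P 0/1 unhappy · (0,2)Q 0/2 unhappy · (0,3)P 0/3 unhappy · (0,4)Q 1/3 unhappy · (0,5)P 0/1 unhappy
Row 1: (1,0)Q 1/2 unhappy · (1,1)Q 1/2 unhappy · (1,2)P 1/4 unhappy · (1,3)Q 1/4 unhappy · (1,4)Q 3/3 ok
Row 2: (2,2)P 3/3 ok · (2,3)P 1/4 unhappy · (2,4)Q 2/4 unhappy · (2,5)Q 2/2 ok
Row 3: (3,0)P 0/2 unhappy · (3,1)Q 0/3 unhappy · (3,2)P 1/4 unhappy · (3,3)Q 1/4 unhappy · (3,4)P 1/4 unhappy · (3,5)Q 2/3 unhappy
Row 4: (4,0)Q 0/3 unhappy · (4,1)P 1/4 unhappy · (4,2)Q 1/4 unhappy · (4,3)Q 3/4 ok · (4,4)P 1/3 unhappy · (4,5)Q 1/3 unhappy
Row 5: (5,0)P 2/3 unhappy · (5,1)P 3/4 ok · (5,2)P 2/4 unhappy · (5,3)Q 1/2 unhappy · (5,5)P 0/2 unhappy
Row 6: (6,0)P 1/2 unhappy · (6,1)Q 0/3 unhappy · (6,2)P 1/2 unhappy · (6,4)P 0/1 unhappy · (6,5)Q 0/2 unhappy
Unsatisfied: (0,0), (0,2), (0,3), (0,4), (0,5), (1,0), (1,1), (1,2), (1,3), (2,3), (2,4), (3,0), (3,1), (3,2), (3,3), (3,4), (3,5), (4,0), (4,1), (4,2), (4,4), (4,5), (5,0), (5,2), (5,3), (5,5), (6,0), (6,1), (6,2), (6,4), (6,5) — 31 in total.

31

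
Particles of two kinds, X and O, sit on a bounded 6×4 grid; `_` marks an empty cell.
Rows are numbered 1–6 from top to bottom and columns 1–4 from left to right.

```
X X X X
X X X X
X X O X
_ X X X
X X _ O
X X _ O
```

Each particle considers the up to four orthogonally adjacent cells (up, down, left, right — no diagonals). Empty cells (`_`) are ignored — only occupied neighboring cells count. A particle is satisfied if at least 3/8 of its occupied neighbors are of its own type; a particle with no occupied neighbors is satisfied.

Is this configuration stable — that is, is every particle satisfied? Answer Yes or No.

(1,1)X 2/2 satisfied
(1,2)X 3/3 satisfied
(1,3)X 3/3 satisfied
(1,4)X 2/2 satisfied
(2,1)X 3/3 satisfied
(2,2)X 4/4 satisfied
(2,3)X 3/4 satisfied
(2,4)X 3/3 satisfied
(3,1)X 2/2 satisfied
(3,2)X 3/4 satisfied
(3,3)O 0/4 not
(3,4)X 2/3 satisfied
(4,2)X 3/3 satisfied
(4,3)X 2/3 satisfied
(4,4)X 2/3 satisfied
(5,1)X 2/2 satisfied
(5,2)X 3/3 satisfied
(5,4)O 1/2 satisfied
(6,1)X 2/2 satisfied
(6,2)X 2/2 satisfied
(6,4)O 1/1 satisfied
For instance (3,3) has only 0/4 same-type neighbors, below 3/8.

No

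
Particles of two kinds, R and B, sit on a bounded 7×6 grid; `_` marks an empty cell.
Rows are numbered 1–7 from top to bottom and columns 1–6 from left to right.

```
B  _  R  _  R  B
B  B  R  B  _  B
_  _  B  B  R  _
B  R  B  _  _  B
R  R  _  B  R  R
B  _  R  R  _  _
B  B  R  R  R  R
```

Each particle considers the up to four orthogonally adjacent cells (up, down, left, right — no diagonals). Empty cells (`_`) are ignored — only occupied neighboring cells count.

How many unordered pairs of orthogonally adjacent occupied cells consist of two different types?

Scan each occupied cell's neighbors to the right and below so each pair is counted once.
Row 1: B(1,1)–B(2,1)= R(1,3)–R(2,3)= R(1,5)–B(1,6)≠ B(1,6)–B(2,6)=  → 1/4 unlike.
Row 2: B(2,1)–B(2,2)= B(2,2)–R(2,3)≠ R(2,3)–B(2,4)≠ R(2,3)–B(3,3)≠ B(2,4)–B(3,4)=  → 3/5 unlike.
Row 3: B(3,3)–B(3,4)= B(3,3)–B(4,3)= B(3,4)–R(3,5)≠  → 1/3 unlike.
Row 4: B(4,1)–R(4,2)≠ B(4,1)–R(5,1)≠ R(4,2)–B(4,3)≠ R(4,2)–R(5,2)= B(4,6)–R(5,6)≠  → 4/5 unlike.
Row 5: R(5,1)–R(5,2)= R(5,1)–B(6,1)≠ B(5,4)–R(5,5)≠ B(5,4)–R(6,4)≠ R(5,5)–R(5,6)=  → 3/5 unlike.
Row 6: B(6,1)–B(7,1)= R(6,3)–R(6,4)= R(6,3)–R(7,3)= R(6,4)–R(7,4)=  → 0/4 unlike.
Row 7: B(7,1)–B(7,2)= B(7,2)–R(7,3)≠ R(7,3)–R(7,4)= R(7,4)–R(7,5)= R(7,5)–R(7,6)=  → 1/5 unlike.
Total adjacent occupied pairs: 31; unlike-type pairs: 13.

13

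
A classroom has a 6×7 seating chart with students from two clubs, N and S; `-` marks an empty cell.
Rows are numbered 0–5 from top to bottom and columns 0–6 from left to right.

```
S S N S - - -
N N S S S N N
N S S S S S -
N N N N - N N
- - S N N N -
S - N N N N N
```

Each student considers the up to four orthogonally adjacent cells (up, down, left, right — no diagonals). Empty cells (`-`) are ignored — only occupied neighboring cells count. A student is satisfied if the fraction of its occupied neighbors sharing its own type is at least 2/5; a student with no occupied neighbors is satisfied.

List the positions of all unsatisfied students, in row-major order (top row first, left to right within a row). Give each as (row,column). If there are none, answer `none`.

(0,1), (0,2), (1,1), (1,5), (2,1), (2,5), (4,2)

(0,0)S 1/2 ✓
(0,1)S 1/3 ✗
(0,2)N 0/3 ✗
(0,3)S 1/2 ✓
(1,0)N 2/3 ✓
(1,1)N 1/4 ✗
(1,2)S 2/4 ✓
(1,3)S 4/4 ✓
(1,4)S 2/3 ✓
(1,5)N 1/3 ✗
(1,6)N 1/1 ✓
(2,0)N 2/3 ✓
(2,1)S 1/4 ✗
(2,2)S 3/4 ✓
(2,3)S 3/4 ✓
(2,4)S 3/3 ✓
(2,5)S 1/3 ✗
(3,0)N 2/2 ✓
(3,1)N 2/3 ✓
(3,2)N 2/4 ✓
(3,3)N 2/3 ✓
(3,5)N 2/3 ✓
(3,6)N 1/1 ✓
(4,2)S 0/3 ✗
(4,3)N 3/4 ✓
(4,4)N 3/3 ✓
(4,5)N 3/3 ✓
(5,0)S 0/0 ✓
(5,2)N 1/2 ✓
(5,3)N 3/3 ✓
(5,4)N 3/3 ✓
(5,5)N 3/3 ✓
(5,6)N 1/1 ✓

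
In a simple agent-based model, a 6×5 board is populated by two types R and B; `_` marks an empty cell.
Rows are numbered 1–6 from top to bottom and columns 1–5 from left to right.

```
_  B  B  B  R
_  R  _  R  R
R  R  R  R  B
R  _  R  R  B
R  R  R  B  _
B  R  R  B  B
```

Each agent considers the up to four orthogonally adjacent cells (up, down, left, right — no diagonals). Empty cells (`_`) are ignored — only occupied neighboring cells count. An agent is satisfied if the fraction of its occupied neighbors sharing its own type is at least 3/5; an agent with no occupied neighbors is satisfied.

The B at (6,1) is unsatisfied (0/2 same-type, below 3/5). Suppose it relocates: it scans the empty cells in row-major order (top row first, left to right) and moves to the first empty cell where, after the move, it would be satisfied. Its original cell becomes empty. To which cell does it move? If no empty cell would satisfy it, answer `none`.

(1,1)

Vacating (6,1). Empty cells in order:
  (1,1): 1/1 same-type → satisfied — stop here.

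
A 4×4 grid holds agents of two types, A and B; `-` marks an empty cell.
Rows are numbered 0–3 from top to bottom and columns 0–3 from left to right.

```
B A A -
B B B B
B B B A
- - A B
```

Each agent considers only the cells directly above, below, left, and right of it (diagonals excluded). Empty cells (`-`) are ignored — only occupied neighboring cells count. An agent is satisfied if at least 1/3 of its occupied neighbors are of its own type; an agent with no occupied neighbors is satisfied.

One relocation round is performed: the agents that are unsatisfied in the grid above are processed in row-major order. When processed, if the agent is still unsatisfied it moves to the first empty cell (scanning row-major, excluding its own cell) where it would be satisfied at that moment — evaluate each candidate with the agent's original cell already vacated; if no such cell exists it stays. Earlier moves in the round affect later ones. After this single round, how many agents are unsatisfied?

Initially unsatisfied (in order): (2,3), (3,2), (3,3).
  (2,3) → (0,3).
  (3,2): no empty cell satisfies it; stays.
  (3,3) → (2,3).
Resulting grid:
B A A A
B B B B
B B B B
- - A -
Unsatisfied now: (3,2).

1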